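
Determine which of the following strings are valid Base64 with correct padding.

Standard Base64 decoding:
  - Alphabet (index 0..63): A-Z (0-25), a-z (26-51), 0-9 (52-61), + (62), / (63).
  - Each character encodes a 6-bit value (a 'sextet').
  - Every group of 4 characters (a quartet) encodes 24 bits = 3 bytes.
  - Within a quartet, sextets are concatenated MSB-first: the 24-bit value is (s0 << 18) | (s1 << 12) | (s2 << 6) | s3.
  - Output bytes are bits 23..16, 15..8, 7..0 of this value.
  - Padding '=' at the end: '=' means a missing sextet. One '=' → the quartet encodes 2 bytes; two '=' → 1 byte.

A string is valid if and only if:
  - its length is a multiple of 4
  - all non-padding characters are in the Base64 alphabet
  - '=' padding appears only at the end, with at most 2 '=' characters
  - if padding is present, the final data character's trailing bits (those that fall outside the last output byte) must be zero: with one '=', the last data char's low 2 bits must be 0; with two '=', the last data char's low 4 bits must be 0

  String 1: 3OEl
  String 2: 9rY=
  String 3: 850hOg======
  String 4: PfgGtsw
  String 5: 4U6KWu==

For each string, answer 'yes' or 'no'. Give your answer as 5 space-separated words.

Answer: yes yes no no no

Derivation:
String 1: '3OEl' → valid
String 2: '9rY=' → valid
String 3: '850hOg======' → invalid (6 pad chars (max 2))
String 4: 'PfgGtsw' → invalid (len=7 not mult of 4)
String 5: '4U6KWu==' → invalid (bad trailing bits)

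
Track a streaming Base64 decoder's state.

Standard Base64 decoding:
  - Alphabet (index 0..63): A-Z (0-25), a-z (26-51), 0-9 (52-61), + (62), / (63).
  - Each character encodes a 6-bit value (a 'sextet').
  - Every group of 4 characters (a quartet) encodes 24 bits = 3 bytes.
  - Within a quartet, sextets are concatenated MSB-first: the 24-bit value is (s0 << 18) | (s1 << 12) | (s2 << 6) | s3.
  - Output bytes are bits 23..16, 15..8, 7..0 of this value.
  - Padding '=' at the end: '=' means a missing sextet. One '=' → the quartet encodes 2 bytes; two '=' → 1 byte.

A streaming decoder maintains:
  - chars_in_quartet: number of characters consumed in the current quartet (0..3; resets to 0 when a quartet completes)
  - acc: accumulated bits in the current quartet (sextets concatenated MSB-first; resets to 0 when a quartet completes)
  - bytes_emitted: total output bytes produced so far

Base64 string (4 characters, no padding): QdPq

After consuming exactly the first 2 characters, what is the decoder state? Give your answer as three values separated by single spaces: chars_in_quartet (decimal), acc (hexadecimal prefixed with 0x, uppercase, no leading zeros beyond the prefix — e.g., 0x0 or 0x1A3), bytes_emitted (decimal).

After char 0 ('Q'=16): chars_in_quartet=1 acc=0x10 bytes_emitted=0
After char 1 ('d'=29): chars_in_quartet=2 acc=0x41D bytes_emitted=0

Answer: 2 0x41D 0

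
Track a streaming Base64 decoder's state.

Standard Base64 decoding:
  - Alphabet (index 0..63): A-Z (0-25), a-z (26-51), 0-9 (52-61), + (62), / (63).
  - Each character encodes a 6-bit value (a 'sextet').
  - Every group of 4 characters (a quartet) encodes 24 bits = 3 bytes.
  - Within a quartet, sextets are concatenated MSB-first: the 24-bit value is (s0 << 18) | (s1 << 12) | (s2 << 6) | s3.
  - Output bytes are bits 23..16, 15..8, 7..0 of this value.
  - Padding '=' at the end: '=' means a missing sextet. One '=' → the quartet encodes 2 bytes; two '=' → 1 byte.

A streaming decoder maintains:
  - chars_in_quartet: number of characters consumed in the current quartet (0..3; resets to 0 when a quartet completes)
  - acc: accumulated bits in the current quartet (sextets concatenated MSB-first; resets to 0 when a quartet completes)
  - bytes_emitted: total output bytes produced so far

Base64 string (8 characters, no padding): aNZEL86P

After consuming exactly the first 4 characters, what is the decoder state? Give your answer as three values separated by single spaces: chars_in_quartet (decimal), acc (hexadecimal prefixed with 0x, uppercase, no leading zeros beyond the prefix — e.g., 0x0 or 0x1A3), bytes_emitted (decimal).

Answer: 0 0x0 3

Derivation:
After char 0 ('a'=26): chars_in_quartet=1 acc=0x1A bytes_emitted=0
After char 1 ('N'=13): chars_in_quartet=2 acc=0x68D bytes_emitted=0
After char 2 ('Z'=25): chars_in_quartet=3 acc=0x1A359 bytes_emitted=0
After char 3 ('E'=4): chars_in_quartet=4 acc=0x68D644 -> emit 68 D6 44, reset; bytes_emitted=3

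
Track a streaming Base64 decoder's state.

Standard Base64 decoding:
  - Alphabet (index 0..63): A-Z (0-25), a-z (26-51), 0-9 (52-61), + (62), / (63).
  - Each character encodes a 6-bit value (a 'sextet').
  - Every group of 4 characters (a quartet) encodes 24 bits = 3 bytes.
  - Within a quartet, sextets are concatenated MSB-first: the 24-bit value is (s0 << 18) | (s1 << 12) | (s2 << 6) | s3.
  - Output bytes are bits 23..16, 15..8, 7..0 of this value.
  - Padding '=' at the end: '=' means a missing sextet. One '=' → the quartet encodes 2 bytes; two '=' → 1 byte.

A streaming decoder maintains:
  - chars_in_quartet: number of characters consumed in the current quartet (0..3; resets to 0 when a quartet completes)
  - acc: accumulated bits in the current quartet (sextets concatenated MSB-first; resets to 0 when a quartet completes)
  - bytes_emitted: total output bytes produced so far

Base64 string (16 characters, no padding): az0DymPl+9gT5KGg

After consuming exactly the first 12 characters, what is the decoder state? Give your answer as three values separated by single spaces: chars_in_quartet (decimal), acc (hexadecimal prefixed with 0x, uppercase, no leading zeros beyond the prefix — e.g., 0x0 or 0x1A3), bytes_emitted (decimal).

Answer: 0 0x0 9

Derivation:
After char 0 ('a'=26): chars_in_quartet=1 acc=0x1A bytes_emitted=0
After char 1 ('z'=51): chars_in_quartet=2 acc=0x6B3 bytes_emitted=0
After char 2 ('0'=52): chars_in_quartet=3 acc=0x1ACF4 bytes_emitted=0
After char 3 ('D'=3): chars_in_quartet=4 acc=0x6B3D03 -> emit 6B 3D 03, reset; bytes_emitted=3
After char 4 ('y'=50): chars_in_quartet=1 acc=0x32 bytes_emitted=3
After char 5 ('m'=38): chars_in_quartet=2 acc=0xCA6 bytes_emitted=3
After char 6 ('P'=15): chars_in_quartet=3 acc=0x3298F bytes_emitted=3
After char 7 ('l'=37): chars_in_quartet=4 acc=0xCA63E5 -> emit CA 63 E5, reset; bytes_emitted=6
After char 8 ('+'=62): chars_in_quartet=1 acc=0x3E bytes_emitted=6
After char 9 ('9'=61): chars_in_quartet=2 acc=0xFBD bytes_emitted=6
After char 10 ('g'=32): chars_in_quartet=3 acc=0x3EF60 bytes_emitted=6
After char 11 ('T'=19): chars_in_quartet=4 acc=0xFBD813 -> emit FB D8 13, reset; bytes_emitted=9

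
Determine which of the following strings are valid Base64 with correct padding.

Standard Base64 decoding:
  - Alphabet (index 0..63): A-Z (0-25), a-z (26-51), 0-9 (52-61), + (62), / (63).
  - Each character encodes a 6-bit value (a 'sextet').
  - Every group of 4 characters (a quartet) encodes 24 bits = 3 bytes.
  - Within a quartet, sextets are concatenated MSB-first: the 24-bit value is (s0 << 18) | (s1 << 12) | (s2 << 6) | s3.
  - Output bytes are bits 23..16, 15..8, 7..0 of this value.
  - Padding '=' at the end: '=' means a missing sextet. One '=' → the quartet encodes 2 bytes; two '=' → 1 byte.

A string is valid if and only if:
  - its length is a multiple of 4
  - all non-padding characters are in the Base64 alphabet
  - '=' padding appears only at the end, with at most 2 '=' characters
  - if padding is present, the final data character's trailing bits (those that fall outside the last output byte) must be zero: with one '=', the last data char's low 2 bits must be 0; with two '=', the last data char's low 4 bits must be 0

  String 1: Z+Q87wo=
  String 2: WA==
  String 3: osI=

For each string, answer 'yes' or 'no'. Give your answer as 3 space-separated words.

String 1: 'Z+Q87wo=' → valid
String 2: 'WA==' → valid
String 3: 'osI=' → valid

Answer: yes yes yes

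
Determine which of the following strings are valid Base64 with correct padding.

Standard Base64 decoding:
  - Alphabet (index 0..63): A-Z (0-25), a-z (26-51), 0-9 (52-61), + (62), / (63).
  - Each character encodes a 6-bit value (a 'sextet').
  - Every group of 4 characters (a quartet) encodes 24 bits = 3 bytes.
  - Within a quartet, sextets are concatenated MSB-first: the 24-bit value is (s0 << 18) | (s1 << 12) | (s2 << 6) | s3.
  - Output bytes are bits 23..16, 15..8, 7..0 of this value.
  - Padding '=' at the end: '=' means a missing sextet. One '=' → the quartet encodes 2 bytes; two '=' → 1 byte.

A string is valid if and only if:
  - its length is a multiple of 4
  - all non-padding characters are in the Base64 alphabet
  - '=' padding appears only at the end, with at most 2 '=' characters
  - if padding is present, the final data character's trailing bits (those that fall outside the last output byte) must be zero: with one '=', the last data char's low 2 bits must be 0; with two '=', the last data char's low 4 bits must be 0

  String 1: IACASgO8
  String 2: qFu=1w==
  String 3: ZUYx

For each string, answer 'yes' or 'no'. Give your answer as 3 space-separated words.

Answer: yes no yes

Derivation:
String 1: 'IACASgO8' → valid
String 2: 'qFu=1w==' → invalid (bad char(s): ['=']; '=' in middle)
String 3: 'ZUYx' → valid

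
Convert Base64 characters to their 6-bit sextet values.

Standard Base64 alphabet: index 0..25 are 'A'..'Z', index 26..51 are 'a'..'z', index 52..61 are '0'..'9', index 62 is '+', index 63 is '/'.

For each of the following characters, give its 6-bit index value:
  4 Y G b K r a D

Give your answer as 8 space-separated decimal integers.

Answer: 56 24 6 27 10 43 26 3

Derivation:
'4': 0..9 range, 52 + ord('4') − ord('0') = 56
'Y': A..Z range, ord('Y') − ord('A') = 24
'G': A..Z range, ord('G') − ord('A') = 6
'b': a..z range, 26 + ord('b') − ord('a') = 27
'K': A..Z range, ord('K') − ord('A') = 10
'r': a..z range, 26 + ord('r') − ord('a') = 43
'a': a..z range, 26 + ord('a') − ord('a') = 26
'D': A..Z range, ord('D') − ord('A') = 3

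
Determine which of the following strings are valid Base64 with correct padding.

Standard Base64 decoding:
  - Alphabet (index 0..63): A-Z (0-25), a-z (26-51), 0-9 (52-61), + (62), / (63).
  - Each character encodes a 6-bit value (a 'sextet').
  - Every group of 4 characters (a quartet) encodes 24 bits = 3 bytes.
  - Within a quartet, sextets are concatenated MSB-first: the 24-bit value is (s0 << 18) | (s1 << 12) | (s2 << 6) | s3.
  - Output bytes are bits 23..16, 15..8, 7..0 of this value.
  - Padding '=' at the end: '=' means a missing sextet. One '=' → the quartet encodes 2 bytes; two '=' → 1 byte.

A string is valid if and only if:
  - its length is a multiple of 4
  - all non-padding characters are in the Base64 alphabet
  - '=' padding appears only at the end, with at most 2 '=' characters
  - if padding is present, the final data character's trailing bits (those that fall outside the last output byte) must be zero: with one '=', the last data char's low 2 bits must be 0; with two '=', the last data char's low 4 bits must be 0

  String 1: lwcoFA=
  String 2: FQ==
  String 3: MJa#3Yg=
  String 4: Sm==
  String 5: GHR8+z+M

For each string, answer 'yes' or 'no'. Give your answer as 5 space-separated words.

String 1: 'lwcoFA=' → invalid (len=7 not mult of 4)
String 2: 'FQ==' → valid
String 3: 'MJa#3Yg=' → invalid (bad char(s): ['#'])
String 4: 'Sm==' → invalid (bad trailing bits)
String 5: 'GHR8+z+M' → valid

Answer: no yes no no yes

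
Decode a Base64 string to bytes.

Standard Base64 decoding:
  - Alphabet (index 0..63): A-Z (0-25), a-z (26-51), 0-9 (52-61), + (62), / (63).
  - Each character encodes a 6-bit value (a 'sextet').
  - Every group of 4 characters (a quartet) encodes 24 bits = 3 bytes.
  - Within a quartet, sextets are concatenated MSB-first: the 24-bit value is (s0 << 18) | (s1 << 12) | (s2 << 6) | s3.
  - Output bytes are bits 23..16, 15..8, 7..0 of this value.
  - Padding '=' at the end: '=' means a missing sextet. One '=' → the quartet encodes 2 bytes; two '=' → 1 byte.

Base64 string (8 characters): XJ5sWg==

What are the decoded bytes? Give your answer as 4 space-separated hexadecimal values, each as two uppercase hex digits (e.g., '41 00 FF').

Answer: 5C 9E 6C 5A

Derivation:
After char 0 ('X'=23): chars_in_quartet=1 acc=0x17 bytes_emitted=0
After char 1 ('J'=9): chars_in_quartet=2 acc=0x5C9 bytes_emitted=0
After char 2 ('5'=57): chars_in_quartet=3 acc=0x17279 bytes_emitted=0
After char 3 ('s'=44): chars_in_quartet=4 acc=0x5C9E6C -> emit 5C 9E 6C, reset; bytes_emitted=3
After char 4 ('W'=22): chars_in_quartet=1 acc=0x16 bytes_emitted=3
After char 5 ('g'=32): chars_in_quartet=2 acc=0x5A0 bytes_emitted=3
Padding '==': partial quartet acc=0x5A0 -> emit 5A; bytes_emitted=4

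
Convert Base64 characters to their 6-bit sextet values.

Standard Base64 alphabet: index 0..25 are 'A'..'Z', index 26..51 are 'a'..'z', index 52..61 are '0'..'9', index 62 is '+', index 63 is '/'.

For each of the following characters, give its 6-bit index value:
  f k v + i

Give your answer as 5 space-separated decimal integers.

Answer: 31 36 47 62 34

Derivation:
'f': a..z range, 26 + ord('f') − ord('a') = 31
'k': a..z range, 26 + ord('k') − ord('a') = 36
'v': a..z range, 26 + ord('v') − ord('a') = 47
'+': index 62
'i': a..z range, 26 + ord('i') − ord('a') = 34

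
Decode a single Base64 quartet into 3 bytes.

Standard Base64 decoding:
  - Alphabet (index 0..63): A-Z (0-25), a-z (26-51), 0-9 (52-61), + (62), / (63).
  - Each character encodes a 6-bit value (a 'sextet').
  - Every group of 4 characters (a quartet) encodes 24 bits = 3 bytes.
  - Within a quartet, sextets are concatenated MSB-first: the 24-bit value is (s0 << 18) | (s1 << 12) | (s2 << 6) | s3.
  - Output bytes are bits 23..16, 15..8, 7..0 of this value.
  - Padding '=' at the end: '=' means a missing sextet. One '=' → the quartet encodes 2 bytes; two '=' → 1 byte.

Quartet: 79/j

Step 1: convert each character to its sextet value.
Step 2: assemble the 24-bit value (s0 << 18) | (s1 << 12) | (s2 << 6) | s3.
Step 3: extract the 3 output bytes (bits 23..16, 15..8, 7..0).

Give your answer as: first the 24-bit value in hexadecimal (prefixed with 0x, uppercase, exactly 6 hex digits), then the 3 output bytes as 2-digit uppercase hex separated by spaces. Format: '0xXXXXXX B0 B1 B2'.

Answer: 0xEFDFE3 EF DF E3

Derivation:
Sextets: 7=59, 9=61, /=63, j=35
24-bit: (59<<18) | (61<<12) | (63<<6) | 35
      = 0xEC0000 | 0x03D000 | 0x000FC0 | 0x000023
      = 0xEFDFE3
Bytes: (v>>16)&0xFF=EF, (v>>8)&0xFF=DF, v&0xFF=E3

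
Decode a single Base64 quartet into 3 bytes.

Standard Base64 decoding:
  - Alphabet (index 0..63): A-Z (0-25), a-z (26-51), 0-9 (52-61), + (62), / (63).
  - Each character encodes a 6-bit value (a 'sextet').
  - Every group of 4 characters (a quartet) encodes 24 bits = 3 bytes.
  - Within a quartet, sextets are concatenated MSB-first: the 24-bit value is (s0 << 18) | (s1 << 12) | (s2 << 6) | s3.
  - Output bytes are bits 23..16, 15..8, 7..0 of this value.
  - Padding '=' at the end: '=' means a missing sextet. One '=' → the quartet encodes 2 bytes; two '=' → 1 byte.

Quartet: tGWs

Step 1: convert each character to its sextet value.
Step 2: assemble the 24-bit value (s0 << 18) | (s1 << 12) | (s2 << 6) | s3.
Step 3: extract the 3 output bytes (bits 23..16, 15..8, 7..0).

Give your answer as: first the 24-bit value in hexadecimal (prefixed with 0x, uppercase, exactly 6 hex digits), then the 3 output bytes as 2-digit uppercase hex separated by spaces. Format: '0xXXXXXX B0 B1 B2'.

Sextets: t=45, G=6, W=22, s=44
24-bit: (45<<18) | (6<<12) | (22<<6) | 44
      = 0xB40000 | 0x006000 | 0x000580 | 0x00002C
      = 0xB465AC
Bytes: (v>>16)&0xFF=B4, (v>>8)&0xFF=65, v&0xFF=AC

Answer: 0xB465AC B4 65 AC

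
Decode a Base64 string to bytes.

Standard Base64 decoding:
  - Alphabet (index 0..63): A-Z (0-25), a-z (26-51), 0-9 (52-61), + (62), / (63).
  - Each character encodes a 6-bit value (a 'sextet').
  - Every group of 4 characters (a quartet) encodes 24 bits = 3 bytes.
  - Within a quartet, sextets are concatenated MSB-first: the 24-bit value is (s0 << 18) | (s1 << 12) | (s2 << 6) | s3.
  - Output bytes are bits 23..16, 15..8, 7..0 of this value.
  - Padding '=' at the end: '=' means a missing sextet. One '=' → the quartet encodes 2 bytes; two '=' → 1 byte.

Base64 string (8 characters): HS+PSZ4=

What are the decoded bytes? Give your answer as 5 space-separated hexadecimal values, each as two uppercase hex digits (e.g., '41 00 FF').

Answer: 1D 2F 8F 49 9E

Derivation:
After char 0 ('H'=7): chars_in_quartet=1 acc=0x7 bytes_emitted=0
After char 1 ('S'=18): chars_in_quartet=2 acc=0x1D2 bytes_emitted=0
After char 2 ('+'=62): chars_in_quartet=3 acc=0x74BE bytes_emitted=0
After char 3 ('P'=15): chars_in_quartet=4 acc=0x1D2F8F -> emit 1D 2F 8F, reset; bytes_emitted=3
After char 4 ('S'=18): chars_in_quartet=1 acc=0x12 bytes_emitted=3
After char 5 ('Z'=25): chars_in_quartet=2 acc=0x499 bytes_emitted=3
After char 6 ('4'=56): chars_in_quartet=3 acc=0x12678 bytes_emitted=3
Padding '=': partial quartet acc=0x12678 -> emit 49 9E; bytes_emitted=5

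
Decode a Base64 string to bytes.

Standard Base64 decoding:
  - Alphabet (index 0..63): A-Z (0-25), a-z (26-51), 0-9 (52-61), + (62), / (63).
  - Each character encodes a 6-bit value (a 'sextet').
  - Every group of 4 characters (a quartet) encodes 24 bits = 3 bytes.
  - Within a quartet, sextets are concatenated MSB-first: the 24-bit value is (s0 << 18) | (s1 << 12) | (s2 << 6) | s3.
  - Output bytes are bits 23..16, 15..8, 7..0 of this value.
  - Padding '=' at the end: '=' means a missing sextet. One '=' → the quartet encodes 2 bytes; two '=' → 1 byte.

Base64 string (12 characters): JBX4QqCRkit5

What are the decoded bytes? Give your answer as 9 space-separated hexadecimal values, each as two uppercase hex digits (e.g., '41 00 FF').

After char 0 ('J'=9): chars_in_quartet=1 acc=0x9 bytes_emitted=0
After char 1 ('B'=1): chars_in_quartet=2 acc=0x241 bytes_emitted=0
After char 2 ('X'=23): chars_in_quartet=3 acc=0x9057 bytes_emitted=0
After char 3 ('4'=56): chars_in_quartet=4 acc=0x2415F8 -> emit 24 15 F8, reset; bytes_emitted=3
After char 4 ('Q'=16): chars_in_quartet=1 acc=0x10 bytes_emitted=3
After char 5 ('q'=42): chars_in_quartet=2 acc=0x42A bytes_emitted=3
After char 6 ('C'=2): chars_in_quartet=3 acc=0x10A82 bytes_emitted=3
After char 7 ('R'=17): chars_in_quartet=4 acc=0x42A091 -> emit 42 A0 91, reset; bytes_emitted=6
After char 8 ('k'=36): chars_in_quartet=1 acc=0x24 bytes_emitted=6
After char 9 ('i'=34): chars_in_quartet=2 acc=0x922 bytes_emitted=6
After char 10 ('t'=45): chars_in_quartet=3 acc=0x248AD bytes_emitted=6
After char 11 ('5'=57): chars_in_quartet=4 acc=0x922B79 -> emit 92 2B 79, reset; bytes_emitted=9

Answer: 24 15 F8 42 A0 91 92 2B 79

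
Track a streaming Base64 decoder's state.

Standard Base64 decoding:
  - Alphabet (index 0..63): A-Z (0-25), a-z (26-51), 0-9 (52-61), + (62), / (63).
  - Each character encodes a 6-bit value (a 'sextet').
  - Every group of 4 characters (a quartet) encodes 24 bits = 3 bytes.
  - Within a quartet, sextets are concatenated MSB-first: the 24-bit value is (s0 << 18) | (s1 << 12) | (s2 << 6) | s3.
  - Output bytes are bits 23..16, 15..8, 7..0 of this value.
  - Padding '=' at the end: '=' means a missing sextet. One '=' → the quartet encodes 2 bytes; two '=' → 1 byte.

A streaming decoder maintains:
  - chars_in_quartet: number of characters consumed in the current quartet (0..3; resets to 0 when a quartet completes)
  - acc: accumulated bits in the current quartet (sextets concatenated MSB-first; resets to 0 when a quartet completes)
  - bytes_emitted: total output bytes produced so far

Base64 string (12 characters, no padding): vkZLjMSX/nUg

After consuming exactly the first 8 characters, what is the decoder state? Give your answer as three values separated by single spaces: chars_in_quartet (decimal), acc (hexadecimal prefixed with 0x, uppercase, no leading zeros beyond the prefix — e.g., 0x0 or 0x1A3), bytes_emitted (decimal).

After char 0 ('v'=47): chars_in_quartet=1 acc=0x2F bytes_emitted=0
After char 1 ('k'=36): chars_in_quartet=2 acc=0xBE4 bytes_emitted=0
After char 2 ('Z'=25): chars_in_quartet=3 acc=0x2F919 bytes_emitted=0
After char 3 ('L'=11): chars_in_quartet=4 acc=0xBE464B -> emit BE 46 4B, reset; bytes_emitted=3
After char 4 ('j'=35): chars_in_quartet=1 acc=0x23 bytes_emitted=3
After char 5 ('M'=12): chars_in_quartet=2 acc=0x8CC bytes_emitted=3
After char 6 ('S'=18): chars_in_quartet=3 acc=0x23312 bytes_emitted=3
After char 7 ('X'=23): chars_in_quartet=4 acc=0x8CC497 -> emit 8C C4 97, reset; bytes_emitted=6

Answer: 0 0x0 6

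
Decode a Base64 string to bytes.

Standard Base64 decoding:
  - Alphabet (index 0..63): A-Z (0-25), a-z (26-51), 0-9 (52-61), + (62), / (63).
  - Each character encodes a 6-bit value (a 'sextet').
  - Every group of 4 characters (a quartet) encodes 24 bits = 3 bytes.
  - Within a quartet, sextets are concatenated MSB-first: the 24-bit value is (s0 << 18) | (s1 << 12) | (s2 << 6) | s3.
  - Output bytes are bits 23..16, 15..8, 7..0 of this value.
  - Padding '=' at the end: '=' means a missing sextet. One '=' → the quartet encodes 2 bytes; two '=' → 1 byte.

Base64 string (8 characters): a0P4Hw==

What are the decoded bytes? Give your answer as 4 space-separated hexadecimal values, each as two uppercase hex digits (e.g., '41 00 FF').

Answer: 6B 43 F8 1F

Derivation:
After char 0 ('a'=26): chars_in_quartet=1 acc=0x1A bytes_emitted=0
After char 1 ('0'=52): chars_in_quartet=2 acc=0x6B4 bytes_emitted=0
After char 2 ('P'=15): chars_in_quartet=3 acc=0x1AD0F bytes_emitted=0
After char 3 ('4'=56): chars_in_quartet=4 acc=0x6B43F8 -> emit 6B 43 F8, reset; bytes_emitted=3
After char 4 ('H'=7): chars_in_quartet=1 acc=0x7 bytes_emitted=3
After char 5 ('w'=48): chars_in_quartet=2 acc=0x1F0 bytes_emitted=3
Padding '==': partial quartet acc=0x1F0 -> emit 1F; bytes_emitted=4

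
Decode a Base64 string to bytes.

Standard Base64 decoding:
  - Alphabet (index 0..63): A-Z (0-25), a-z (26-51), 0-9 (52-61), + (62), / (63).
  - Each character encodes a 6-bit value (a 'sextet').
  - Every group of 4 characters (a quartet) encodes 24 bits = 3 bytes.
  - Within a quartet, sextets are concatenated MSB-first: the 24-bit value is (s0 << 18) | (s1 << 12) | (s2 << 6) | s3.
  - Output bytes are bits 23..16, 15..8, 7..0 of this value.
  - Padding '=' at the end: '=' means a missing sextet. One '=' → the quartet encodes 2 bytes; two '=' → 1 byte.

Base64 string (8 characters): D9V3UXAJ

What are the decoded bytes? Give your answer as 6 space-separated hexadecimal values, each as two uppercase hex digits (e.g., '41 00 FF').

Answer: 0F D5 77 51 70 09

Derivation:
After char 0 ('D'=3): chars_in_quartet=1 acc=0x3 bytes_emitted=0
After char 1 ('9'=61): chars_in_quartet=2 acc=0xFD bytes_emitted=0
After char 2 ('V'=21): chars_in_quartet=3 acc=0x3F55 bytes_emitted=0
After char 3 ('3'=55): chars_in_quartet=4 acc=0xFD577 -> emit 0F D5 77, reset; bytes_emitted=3
After char 4 ('U'=20): chars_in_quartet=1 acc=0x14 bytes_emitted=3
After char 5 ('X'=23): chars_in_quartet=2 acc=0x517 bytes_emitted=3
After char 6 ('A'=0): chars_in_quartet=3 acc=0x145C0 bytes_emitted=3
After char 7 ('J'=9): chars_in_quartet=4 acc=0x517009 -> emit 51 70 09, reset; bytes_emitted=6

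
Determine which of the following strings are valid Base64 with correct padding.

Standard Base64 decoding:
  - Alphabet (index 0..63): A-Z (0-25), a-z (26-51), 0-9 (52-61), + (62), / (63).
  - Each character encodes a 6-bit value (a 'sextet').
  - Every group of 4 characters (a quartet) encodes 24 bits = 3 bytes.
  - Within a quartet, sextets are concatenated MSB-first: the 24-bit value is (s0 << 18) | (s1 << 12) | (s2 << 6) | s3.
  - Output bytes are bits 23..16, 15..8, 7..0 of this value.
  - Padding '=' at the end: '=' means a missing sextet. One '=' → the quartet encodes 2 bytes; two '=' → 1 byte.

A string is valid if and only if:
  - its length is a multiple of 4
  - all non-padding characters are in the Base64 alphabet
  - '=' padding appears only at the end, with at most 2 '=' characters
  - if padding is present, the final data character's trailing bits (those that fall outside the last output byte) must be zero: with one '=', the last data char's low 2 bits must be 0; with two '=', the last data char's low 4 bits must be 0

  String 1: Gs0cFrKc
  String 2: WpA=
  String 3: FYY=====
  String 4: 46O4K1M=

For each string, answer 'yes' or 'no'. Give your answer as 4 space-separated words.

Answer: yes yes no yes

Derivation:
String 1: 'Gs0cFrKc' → valid
String 2: 'WpA=' → valid
String 3: 'FYY=====' → invalid (5 pad chars (max 2))
String 4: '46O4K1M=' → valid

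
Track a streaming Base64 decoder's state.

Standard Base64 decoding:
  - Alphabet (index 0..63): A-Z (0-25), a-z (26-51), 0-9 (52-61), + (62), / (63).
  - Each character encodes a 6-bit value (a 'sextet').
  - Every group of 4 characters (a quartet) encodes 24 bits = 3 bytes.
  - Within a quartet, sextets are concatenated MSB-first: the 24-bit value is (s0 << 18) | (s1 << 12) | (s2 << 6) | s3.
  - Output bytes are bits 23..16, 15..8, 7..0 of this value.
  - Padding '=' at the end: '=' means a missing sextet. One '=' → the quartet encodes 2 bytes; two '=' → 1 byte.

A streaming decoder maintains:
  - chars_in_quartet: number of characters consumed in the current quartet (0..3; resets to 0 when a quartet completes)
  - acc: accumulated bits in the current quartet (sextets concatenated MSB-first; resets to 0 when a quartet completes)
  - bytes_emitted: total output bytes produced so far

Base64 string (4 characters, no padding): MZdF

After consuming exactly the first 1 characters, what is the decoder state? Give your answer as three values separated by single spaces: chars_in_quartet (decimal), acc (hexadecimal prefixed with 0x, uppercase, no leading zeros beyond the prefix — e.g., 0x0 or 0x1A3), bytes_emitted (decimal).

After char 0 ('M'=12): chars_in_quartet=1 acc=0xC bytes_emitted=0

Answer: 1 0xC 0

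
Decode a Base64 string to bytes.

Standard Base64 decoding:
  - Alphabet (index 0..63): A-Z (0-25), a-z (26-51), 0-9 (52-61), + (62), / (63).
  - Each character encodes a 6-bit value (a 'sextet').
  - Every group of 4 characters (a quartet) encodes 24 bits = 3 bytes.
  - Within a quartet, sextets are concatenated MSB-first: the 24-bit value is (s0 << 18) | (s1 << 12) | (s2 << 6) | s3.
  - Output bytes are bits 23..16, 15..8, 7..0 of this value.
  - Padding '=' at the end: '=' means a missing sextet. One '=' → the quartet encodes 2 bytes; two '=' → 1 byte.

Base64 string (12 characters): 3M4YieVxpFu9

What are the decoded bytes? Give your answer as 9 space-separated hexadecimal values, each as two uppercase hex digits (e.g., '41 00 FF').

Answer: DC CE 18 89 E5 71 A4 5B BD

Derivation:
After char 0 ('3'=55): chars_in_quartet=1 acc=0x37 bytes_emitted=0
After char 1 ('M'=12): chars_in_quartet=2 acc=0xDCC bytes_emitted=0
After char 2 ('4'=56): chars_in_quartet=3 acc=0x37338 bytes_emitted=0
After char 3 ('Y'=24): chars_in_quartet=4 acc=0xDCCE18 -> emit DC CE 18, reset; bytes_emitted=3
After char 4 ('i'=34): chars_in_quartet=1 acc=0x22 bytes_emitted=3
After char 5 ('e'=30): chars_in_quartet=2 acc=0x89E bytes_emitted=3
After char 6 ('V'=21): chars_in_quartet=3 acc=0x22795 bytes_emitted=3
After char 7 ('x'=49): chars_in_quartet=4 acc=0x89E571 -> emit 89 E5 71, reset; bytes_emitted=6
After char 8 ('p'=41): chars_in_quartet=1 acc=0x29 bytes_emitted=6
After char 9 ('F'=5): chars_in_quartet=2 acc=0xA45 bytes_emitted=6
After char 10 ('u'=46): chars_in_quartet=3 acc=0x2916E bytes_emitted=6
After char 11 ('9'=61): chars_in_quartet=4 acc=0xA45BBD -> emit A4 5B BD, reset; bytes_emitted=9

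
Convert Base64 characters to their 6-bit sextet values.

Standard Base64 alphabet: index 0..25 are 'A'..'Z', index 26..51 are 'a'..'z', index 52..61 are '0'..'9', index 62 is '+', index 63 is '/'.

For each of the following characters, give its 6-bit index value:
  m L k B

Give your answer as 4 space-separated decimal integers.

'm': a..z range, 26 + ord('m') − ord('a') = 38
'L': A..Z range, ord('L') − ord('A') = 11
'k': a..z range, 26 + ord('k') − ord('a') = 36
'B': A..Z range, ord('B') − ord('A') = 1

Answer: 38 11 36 1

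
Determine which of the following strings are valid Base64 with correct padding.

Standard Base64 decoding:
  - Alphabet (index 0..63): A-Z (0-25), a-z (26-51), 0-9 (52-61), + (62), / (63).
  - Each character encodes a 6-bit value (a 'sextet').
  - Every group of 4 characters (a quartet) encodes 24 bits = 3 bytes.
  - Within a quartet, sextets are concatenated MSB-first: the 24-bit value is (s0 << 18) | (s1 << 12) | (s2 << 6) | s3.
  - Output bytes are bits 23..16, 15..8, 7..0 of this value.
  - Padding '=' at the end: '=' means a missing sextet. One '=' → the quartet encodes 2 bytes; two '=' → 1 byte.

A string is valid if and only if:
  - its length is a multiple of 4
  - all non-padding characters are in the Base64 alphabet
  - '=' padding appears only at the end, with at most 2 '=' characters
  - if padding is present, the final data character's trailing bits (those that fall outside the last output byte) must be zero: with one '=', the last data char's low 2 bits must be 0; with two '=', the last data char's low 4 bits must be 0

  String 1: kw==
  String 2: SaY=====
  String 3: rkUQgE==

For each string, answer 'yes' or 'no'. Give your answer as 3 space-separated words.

Answer: yes no no

Derivation:
String 1: 'kw==' → valid
String 2: 'SaY=====' → invalid (5 pad chars (max 2))
String 3: 'rkUQgE==' → invalid (bad trailing bits)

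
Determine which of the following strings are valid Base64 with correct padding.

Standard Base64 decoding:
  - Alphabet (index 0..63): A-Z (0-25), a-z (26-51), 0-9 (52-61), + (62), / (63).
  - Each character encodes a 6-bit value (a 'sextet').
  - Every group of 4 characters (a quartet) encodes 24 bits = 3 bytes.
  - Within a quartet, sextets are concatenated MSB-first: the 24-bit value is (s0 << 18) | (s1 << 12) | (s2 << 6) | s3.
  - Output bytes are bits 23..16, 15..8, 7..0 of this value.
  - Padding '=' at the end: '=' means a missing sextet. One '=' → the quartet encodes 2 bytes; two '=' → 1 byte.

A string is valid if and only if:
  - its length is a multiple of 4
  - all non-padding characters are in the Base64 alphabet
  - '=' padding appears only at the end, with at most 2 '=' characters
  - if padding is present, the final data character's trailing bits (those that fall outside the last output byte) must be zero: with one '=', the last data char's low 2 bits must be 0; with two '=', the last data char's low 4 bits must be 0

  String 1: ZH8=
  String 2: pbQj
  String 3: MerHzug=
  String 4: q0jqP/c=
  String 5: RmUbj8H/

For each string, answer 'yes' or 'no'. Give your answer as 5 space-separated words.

Answer: yes yes yes yes yes

Derivation:
String 1: 'ZH8=' → valid
String 2: 'pbQj' → valid
String 3: 'MerHzug=' → valid
String 4: 'q0jqP/c=' → valid
String 5: 'RmUbj8H/' → valid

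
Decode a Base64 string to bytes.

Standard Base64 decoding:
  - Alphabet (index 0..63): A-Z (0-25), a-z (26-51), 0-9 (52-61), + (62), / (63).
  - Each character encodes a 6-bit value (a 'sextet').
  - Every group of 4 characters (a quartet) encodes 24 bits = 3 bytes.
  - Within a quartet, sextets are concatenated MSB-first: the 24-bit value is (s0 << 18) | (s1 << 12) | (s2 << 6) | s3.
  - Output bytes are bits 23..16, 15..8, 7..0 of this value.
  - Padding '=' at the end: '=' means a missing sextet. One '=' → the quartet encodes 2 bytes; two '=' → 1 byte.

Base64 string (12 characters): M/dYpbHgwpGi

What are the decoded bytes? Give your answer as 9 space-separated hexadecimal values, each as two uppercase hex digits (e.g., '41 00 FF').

Answer: 33 F7 58 A5 B1 E0 C2 91 A2

Derivation:
After char 0 ('M'=12): chars_in_quartet=1 acc=0xC bytes_emitted=0
After char 1 ('/'=63): chars_in_quartet=2 acc=0x33F bytes_emitted=0
After char 2 ('d'=29): chars_in_quartet=3 acc=0xCFDD bytes_emitted=0
After char 3 ('Y'=24): chars_in_quartet=4 acc=0x33F758 -> emit 33 F7 58, reset; bytes_emitted=3
After char 4 ('p'=41): chars_in_quartet=1 acc=0x29 bytes_emitted=3
After char 5 ('b'=27): chars_in_quartet=2 acc=0xA5B bytes_emitted=3
After char 6 ('H'=7): chars_in_quartet=3 acc=0x296C7 bytes_emitted=3
After char 7 ('g'=32): chars_in_quartet=4 acc=0xA5B1E0 -> emit A5 B1 E0, reset; bytes_emitted=6
After char 8 ('w'=48): chars_in_quartet=1 acc=0x30 bytes_emitted=6
After char 9 ('p'=41): chars_in_quartet=2 acc=0xC29 bytes_emitted=6
After char 10 ('G'=6): chars_in_quartet=3 acc=0x30A46 bytes_emitted=6
After char 11 ('i'=34): chars_in_quartet=4 acc=0xC291A2 -> emit C2 91 A2, reset; bytes_emitted=9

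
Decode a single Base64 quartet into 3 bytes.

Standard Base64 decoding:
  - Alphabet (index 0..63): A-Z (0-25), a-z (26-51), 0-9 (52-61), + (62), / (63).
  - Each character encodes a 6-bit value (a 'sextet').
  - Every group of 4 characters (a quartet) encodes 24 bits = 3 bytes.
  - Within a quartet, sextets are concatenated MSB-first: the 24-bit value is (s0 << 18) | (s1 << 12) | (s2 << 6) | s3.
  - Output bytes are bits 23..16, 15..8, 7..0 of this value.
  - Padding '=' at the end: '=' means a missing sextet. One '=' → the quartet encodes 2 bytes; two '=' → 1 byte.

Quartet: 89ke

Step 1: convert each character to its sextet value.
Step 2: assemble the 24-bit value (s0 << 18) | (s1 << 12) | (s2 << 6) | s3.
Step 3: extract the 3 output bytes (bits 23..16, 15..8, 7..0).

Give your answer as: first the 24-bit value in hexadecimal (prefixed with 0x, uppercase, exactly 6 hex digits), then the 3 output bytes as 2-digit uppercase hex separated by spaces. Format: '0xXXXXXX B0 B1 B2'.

Sextets: 8=60, 9=61, k=36, e=30
24-bit: (60<<18) | (61<<12) | (36<<6) | 30
      = 0xF00000 | 0x03D000 | 0x000900 | 0x00001E
      = 0xF3D91E
Bytes: (v>>16)&0xFF=F3, (v>>8)&0xFF=D9, v&0xFF=1E

Answer: 0xF3D91E F3 D9 1E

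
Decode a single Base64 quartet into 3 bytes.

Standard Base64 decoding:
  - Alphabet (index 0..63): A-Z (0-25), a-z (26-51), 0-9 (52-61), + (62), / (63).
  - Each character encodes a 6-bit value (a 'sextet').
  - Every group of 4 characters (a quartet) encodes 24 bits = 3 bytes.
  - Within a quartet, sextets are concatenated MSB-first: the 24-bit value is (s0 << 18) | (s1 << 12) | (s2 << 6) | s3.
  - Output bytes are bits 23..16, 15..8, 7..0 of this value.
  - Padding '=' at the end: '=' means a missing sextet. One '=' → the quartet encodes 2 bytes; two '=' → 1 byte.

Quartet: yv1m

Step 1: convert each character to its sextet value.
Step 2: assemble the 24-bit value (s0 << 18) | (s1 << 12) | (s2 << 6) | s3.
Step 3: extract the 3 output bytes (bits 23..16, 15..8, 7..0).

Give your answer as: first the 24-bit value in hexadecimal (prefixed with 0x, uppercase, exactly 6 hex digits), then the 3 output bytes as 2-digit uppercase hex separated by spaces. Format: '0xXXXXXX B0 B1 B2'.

Answer: 0xCAFD66 CA FD 66

Derivation:
Sextets: y=50, v=47, 1=53, m=38
24-bit: (50<<18) | (47<<12) | (53<<6) | 38
      = 0xC80000 | 0x02F000 | 0x000D40 | 0x000026
      = 0xCAFD66
Bytes: (v>>16)&0xFF=CA, (v>>8)&0xFF=FD, v&0xFF=66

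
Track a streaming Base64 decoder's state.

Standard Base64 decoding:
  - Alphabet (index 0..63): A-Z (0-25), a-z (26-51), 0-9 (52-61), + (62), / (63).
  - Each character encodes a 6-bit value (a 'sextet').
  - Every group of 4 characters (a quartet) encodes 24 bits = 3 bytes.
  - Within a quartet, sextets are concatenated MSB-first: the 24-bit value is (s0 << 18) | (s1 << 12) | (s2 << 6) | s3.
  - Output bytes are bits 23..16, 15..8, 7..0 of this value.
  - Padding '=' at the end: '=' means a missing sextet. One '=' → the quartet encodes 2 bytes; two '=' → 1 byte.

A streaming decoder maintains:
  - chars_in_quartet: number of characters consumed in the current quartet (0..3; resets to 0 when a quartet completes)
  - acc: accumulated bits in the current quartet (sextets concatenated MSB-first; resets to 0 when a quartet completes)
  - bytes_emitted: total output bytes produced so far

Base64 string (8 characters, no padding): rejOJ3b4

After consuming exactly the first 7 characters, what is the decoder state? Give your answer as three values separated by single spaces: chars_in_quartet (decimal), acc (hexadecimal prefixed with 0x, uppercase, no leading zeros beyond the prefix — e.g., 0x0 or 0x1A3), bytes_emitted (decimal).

After char 0 ('r'=43): chars_in_quartet=1 acc=0x2B bytes_emitted=0
After char 1 ('e'=30): chars_in_quartet=2 acc=0xADE bytes_emitted=0
After char 2 ('j'=35): chars_in_quartet=3 acc=0x2B7A3 bytes_emitted=0
After char 3 ('O'=14): chars_in_quartet=4 acc=0xADE8CE -> emit AD E8 CE, reset; bytes_emitted=3
After char 4 ('J'=9): chars_in_quartet=1 acc=0x9 bytes_emitted=3
After char 5 ('3'=55): chars_in_quartet=2 acc=0x277 bytes_emitted=3
After char 6 ('b'=27): chars_in_quartet=3 acc=0x9DDB bytes_emitted=3

Answer: 3 0x9DDB 3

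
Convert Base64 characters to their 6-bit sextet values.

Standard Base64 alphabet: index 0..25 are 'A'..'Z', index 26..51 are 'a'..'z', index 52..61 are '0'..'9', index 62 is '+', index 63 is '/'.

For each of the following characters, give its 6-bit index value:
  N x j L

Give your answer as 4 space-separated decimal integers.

'N': A..Z range, ord('N') − ord('A') = 13
'x': a..z range, 26 + ord('x') − ord('a') = 49
'j': a..z range, 26 + ord('j') − ord('a') = 35
'L': A..Z range, ord('L') − ord('A') = 11

Answer: 13 49 35 11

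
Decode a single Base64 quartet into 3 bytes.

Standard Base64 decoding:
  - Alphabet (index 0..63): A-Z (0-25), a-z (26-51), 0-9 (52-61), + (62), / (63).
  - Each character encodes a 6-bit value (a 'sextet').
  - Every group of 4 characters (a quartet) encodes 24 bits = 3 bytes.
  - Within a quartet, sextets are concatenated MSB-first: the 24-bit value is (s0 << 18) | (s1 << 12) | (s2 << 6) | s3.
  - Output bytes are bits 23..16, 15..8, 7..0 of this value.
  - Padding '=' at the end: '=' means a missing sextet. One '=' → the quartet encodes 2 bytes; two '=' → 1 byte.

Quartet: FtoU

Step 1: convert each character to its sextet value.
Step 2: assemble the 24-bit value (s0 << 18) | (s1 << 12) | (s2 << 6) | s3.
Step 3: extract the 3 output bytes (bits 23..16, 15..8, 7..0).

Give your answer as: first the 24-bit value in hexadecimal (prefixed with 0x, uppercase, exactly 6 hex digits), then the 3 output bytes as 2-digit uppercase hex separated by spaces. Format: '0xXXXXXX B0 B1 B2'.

Sextets: F=5, t=45, o=40, U=20
24-bit: (5<<18) | (45<<12) | (40<<6) | 20
      = 0x140000 | 0x02D000 | 0x000A00 | 0x000014
      = 0x16DA14
Bytes: (v>>16)&0xFF=16, (v>>8)&0xFF=DA, v&0xFF=14

Answer: 0x16DA14 16 DA 14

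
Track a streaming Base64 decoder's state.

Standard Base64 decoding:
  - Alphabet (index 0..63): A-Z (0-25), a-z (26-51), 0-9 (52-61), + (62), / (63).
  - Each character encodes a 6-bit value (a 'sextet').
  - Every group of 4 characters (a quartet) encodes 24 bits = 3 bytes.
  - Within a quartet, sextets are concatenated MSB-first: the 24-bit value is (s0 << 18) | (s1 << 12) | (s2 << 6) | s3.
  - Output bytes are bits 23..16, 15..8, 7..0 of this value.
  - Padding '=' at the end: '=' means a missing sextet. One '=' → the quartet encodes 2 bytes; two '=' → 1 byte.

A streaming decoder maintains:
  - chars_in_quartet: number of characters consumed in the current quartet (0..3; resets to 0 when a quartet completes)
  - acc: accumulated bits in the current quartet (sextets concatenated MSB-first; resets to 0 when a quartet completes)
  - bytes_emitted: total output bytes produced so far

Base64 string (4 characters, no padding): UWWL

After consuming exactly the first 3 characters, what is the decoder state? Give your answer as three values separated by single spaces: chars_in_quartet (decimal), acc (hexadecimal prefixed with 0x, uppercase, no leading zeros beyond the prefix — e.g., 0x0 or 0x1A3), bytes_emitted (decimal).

Answer: 3 0x14596 0

Derivation:
After char 0 ('U'=20): chars_in_quartet=1 acc=0x14 bytes_emitted=0
After char 1 ('W'=22): chars_in_quartet=2 acc=0x516 bytes_emitted=0
After char 2 ('W'=22): chars_in_quartet=3 acc=0x14596 bytes_emitted=0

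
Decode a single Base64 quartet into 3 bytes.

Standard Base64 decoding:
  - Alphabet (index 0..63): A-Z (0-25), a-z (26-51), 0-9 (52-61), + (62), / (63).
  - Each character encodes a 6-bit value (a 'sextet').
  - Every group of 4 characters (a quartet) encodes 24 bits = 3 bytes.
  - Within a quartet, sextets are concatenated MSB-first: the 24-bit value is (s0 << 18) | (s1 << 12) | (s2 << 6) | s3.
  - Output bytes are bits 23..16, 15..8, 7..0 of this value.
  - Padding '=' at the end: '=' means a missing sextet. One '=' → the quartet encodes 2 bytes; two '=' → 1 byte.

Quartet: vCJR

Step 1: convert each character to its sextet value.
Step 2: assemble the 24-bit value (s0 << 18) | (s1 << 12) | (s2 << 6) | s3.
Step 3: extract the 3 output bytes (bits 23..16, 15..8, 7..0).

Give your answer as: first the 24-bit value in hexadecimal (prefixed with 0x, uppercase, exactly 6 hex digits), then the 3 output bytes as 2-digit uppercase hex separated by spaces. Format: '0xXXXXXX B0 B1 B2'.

Answer: 0xBC2251 BC 22 51

Derivation:
Sextets: v=47, C=2, J=9, R=17
24-bit: (47<<18) | (2<<12) | (9<<6) | 17
      = 0xBC0000 | 0x002000 | 0x000240 | 0x000011
      = 0xBC2251
Bytes: (v>>16)&0xFF=BC, (v>>8)&0xFF=22, v&0xFF=51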